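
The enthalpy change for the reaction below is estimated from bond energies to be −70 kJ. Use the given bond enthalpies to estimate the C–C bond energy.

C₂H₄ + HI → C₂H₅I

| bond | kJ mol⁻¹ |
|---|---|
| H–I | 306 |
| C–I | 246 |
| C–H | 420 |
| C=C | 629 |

Let D be the C–C bond energy.
Σ(broken) = 4×420 + 1×629 + 1×306 = 2615
Σ(formed) = 1×D + 5×420 + 1×246 = 2346 + D
ΔH = Σ(broken) − Σ(formed) = (2615) − (2346 + D) = +269 − D
Setting this equal to −70 kJ gives D = 339 kJ/mol.

D(C–C) ≈ 339 kJ/mol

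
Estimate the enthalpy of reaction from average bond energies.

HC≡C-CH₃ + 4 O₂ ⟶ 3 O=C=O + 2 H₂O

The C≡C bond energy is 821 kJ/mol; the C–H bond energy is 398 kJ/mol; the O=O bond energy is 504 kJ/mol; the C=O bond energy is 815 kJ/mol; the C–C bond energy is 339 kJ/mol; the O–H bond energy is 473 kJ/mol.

ΔH ≈ −2014 kJ

Bonds broken (reactants):
  C≡C: 1 × 821 = 821
  C–C: 1 × 339 = 339
  C–H: 4 × 398 = 1592
  O=O: 4 × 504 = 2016
  Σ(broken) = 4768 kJ
Bonds formed (products):
  C=O: 6 × 815 = 4890
  O–H: 4 × 473 = 1892
  Σ(formed) = 6782 kJ
ΔH = Σ(broken) − Σ(formed) = 4768 − 6782 = −2014 kJ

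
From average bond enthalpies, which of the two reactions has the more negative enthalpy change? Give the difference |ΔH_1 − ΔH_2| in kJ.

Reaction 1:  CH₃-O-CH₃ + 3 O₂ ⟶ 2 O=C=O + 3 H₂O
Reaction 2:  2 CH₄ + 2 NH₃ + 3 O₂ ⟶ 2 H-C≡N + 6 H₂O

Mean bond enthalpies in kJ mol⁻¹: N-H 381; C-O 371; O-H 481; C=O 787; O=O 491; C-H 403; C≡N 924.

Reaction 1:
  Bonds broken (reactants):
    C-H: 6 × 403 = 2418
    C-O: 2 × 371 = 742
    O=O: 3 × 491 = 1473
    Σ(broken) = 4633 kJ
  Bonds formed (products):
    C=O: 4 × 787 = 3148
    O-H: 6 × 481 = 2886
    Σ(formed) = 6034 kJ
  ΔH_1 = 4633 − 6034 = −1401 kJ
Reaction 2:
  Bonds broken (reactants):
    C-H: 8 × 403 = 3224
    N-H: 6 × 381 = 2286
    O=O: 3 × 491 = 1473
    Σ(broken) = 6983 kJ
  Bonds formed (products):
    C≡N: 2 × 924 = 1848
    C-H: 2 × 403 = 806
    O-H: 12 × 481 = 5772
    Σ(formed) = 8426 kJ
  ΔH_2 = 6983 − 8426 = −1443 kJ
ΔH_1 − ΔH_2 = +42 kJ, so reaction 2 has the more negative ΔH; |ΔH_1 − ΔH_2| = 42 kJ.

Reaction 2, by 42 kJ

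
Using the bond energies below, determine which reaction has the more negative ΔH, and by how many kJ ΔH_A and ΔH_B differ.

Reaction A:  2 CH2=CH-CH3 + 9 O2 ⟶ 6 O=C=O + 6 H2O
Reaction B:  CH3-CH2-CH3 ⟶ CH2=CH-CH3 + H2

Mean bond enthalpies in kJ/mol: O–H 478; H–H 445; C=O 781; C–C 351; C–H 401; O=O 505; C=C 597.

Reaction A, by 3966 kJ

Reaction A:
  Bonds broken (reactants):
    C–C: 2 × 351 = 702
    C–H: 12 × 401 = 4812
    C=C: 2 × 597 = 1194
    O=O: 9 × 505 = 4545
    Σ(broken) = 11253 kJ
  Bonds formed (products):
    C=O: 12 × 781 = 9372
    O–H: 12 × 478 = 5736
    Σ(formed) = 15108 kJ
  ΔH_A = 11253 − 15108 = −3855 kJ
Reaction B:
  Bonds broken (reactants):
    C–C: 2 × 351 = 702
    C–H: 8 × 401 = 3208
    Σ(broken) = 3910 kJ
  Bonds formed (products):
    C–C: 1 × 351 = 351
    C–H: 6 × 401 = 2406
    C=C: 1 × 597 = 597
    H–H: 1 × 445 = 445
    Σ(formed) = 3799 kJ
  ΔH_B = 3910 − 3799 = +111 kJ
ΔH_A − ΔH_B = −3966 kJ, so reaction A has the more negative ΔH; |ΔH_A − ΔH_B| = 3966 kJ.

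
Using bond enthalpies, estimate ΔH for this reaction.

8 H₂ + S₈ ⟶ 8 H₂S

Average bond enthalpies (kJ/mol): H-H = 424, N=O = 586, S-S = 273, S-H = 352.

Bonds broken (reactants):
  H-H: 8 × 424 = 3392
  S-S: 8 × 273 = 2184
  Σ(broken) = 5576 kJ
Bonds formed (products):
  S-H: 16 × 352 = 5632
  Σ(formed) = 5632 kJ
ΔH = Σ(broken) − Σ(formed) = 5576 − 5632 = −56 kJ

ΔH ≈ −56 kJ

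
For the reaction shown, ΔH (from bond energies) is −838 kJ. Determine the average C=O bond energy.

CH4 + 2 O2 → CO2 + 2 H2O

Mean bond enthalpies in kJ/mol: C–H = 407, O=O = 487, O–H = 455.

Let D be the C=O bond energy.
Σ(broken) = 4×407 + 2×487 = 2602
Σ(formed) = 2×D + 4×455 = 1820 + 2D
ΔH = Σ(broken) − Σ(formed) = (2602) − (1820 + 2D) = +782 − 2D
Setting this equal to −838 kJ gives 2D = 1620, so D = 810 kJ/mol.

D(C=O) ≈ 810 kJ/mol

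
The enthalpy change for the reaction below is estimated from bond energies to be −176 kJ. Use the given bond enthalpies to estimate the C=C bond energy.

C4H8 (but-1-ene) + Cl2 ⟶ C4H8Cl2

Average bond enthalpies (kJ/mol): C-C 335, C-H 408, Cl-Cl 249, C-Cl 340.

Let D be the C=C bond energy.
Σ(broken) = 2×335 + 8×408 + 1×D + 1×249 = 4183 + D
Σ(formed) = 3×335 + 2×340 + 8×408 = 4949
ΔH = Σ(broken) − Σ(formed) = (4183 + D) − (4949) = −766 + D
Setting this equal to −176 kJ gives D = 590 kJ/mol.

D(C=C) ≈ 590 kJ/mol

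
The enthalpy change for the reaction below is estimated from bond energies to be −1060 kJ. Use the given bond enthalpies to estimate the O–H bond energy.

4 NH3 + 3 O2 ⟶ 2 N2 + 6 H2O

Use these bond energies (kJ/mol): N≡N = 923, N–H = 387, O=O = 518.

D(O–H) ≈ 451 kJ/mol

Let D be the O–H bond energy.
Σ(broken) = 12×387 + 3×518 = 6198
Σ(formed) = 2×923 + 12×D = 1846 + 12D
ΔH = Σ(broken) − Σ(formed) = (6198) − (1846 + 12D) = +4352 − 12D
Setting this equal to −1060 kJ gives 12D = 5412, so D = 451 kJ/mol.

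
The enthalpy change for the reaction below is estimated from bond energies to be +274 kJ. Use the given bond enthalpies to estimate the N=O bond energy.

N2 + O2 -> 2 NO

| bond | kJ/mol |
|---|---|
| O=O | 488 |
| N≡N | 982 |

Let D be the N=O bond energy.
Σ(broken) = 1×982 + 1×488 = 1470
Σ(formed) = 2×D = 2D
ΔH = Σ(broken) − Σ(formed) = (1470) − (2D) = +1470 − 2D
Setting this equal to +274 kJ gives 2D = 1196, so D = 598 kJ/mol.

D(N=O) ≈ 598 kJ/mol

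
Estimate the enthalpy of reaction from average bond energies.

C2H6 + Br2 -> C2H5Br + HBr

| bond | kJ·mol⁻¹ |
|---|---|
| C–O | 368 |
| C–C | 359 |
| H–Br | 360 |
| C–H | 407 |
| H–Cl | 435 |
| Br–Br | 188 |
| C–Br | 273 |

ΔH ≈ −38 kJ

Bonds broken (reactants):
  Br–Br: 1 × 188 = 188
  C–C: 1 × 359 = 359
  C–H: 6 × 407 = 2442
  Σ(broken) = 2989 kJ
Bonds formed (products):
  C–Br: 1 × 273 = 273
  C–C: 1 × 359 = 359
  C–H: 5 × 407 = 2035
  H–Br: 1 × 360 = 360
  Σ(formed) = 3027 kJ
ΔH = Σ(broken) − Σ(formed) = 2989 − 3027 = −38 kJ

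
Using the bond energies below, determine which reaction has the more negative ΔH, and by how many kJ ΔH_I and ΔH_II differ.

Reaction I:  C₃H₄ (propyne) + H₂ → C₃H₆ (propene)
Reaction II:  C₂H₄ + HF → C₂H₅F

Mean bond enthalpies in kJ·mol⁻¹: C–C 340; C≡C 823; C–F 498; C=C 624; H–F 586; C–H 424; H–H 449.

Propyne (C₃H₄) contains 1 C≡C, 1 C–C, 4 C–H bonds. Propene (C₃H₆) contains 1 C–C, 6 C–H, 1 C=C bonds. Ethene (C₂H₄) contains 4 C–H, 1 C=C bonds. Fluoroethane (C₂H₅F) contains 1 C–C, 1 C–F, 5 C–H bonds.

Reaction I:
  Bonds broken (reactants):
    C≡C: 1 × 823 = 823
    C–C: 1 × 340 = 340
    C–H: 4 × 424 = 1696
    H–H: 1 × 449 = 449
    Σ(broken) = 3308 kJ
  Bonds formed (products):
    C–C: 1 × 340 = 340
    C–H: 6 × 424 = 2544
    C=C: 1 × 624 = 624
    Σ(formed) = 3508 kJ
  ΔH_I = 3308 − 3508 = −200 kJ
Reaction II:
  Bonds broken (reactants):
    C–H: 4 × 424 = 1696
    C=C: 1 × 624 = 624
    H–F: 1 × 586 = 586
    Σ(broken) = 2906 kJ
  Bonds formed (products):
    C–C: 1 × 340 = 340
    C–F: 1 × 498 = 498
    C–H: 5 × 424 = 2120
    Σ(formed) = 2958 kJ
  ΔH_II = 2906 − 2958 = −52 kJ
ΔH_I − ΔH_II = −148 kJ, so reaction I has the more negative ΔH; |ΔH_I − ΔH_II| = 148 kJ.

Reaction I, by 148 kJ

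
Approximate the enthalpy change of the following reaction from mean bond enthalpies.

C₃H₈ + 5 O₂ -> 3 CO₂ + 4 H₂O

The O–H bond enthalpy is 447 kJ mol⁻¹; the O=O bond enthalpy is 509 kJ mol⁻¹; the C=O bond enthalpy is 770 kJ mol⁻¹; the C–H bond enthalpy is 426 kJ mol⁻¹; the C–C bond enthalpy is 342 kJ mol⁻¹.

ΔH ≈ −1559 kJ

Bonds broken (reactants):
  C–C: 2 × 342 = 684
  C–H: 8 × 426 = 3408
  O=O: 5 × 509 = 2545
  Σ(broken) = 6637 kJ
Bonds formed (products):
  C=O: 6 × 770 = 4620
  O–H: 8 × 447 = 3576
  Σ(formed) = 8196 kJ
ΔH = Σ(broken) − Σ(formed) = 6637 − 8196 = −1559 kJ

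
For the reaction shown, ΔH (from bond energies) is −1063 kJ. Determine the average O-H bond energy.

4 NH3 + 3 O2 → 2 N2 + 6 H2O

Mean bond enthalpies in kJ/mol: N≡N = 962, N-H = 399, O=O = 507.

Let D be the O-H bond energy.
Σ(broken) = 12×399 + 3×507 = 6309
Σ(formed) = 2×962 + 12×D = 1924 + 12D
ΔH = Σ(broken) − Σ(formed) = (6309) − (1924 + 12D) = +4385 − 12D
Setting this equal to −1063 kJ gives 12D = 5448, so D = 454 kJ/mol.

D(O-H) ≈ 454 kJ/mol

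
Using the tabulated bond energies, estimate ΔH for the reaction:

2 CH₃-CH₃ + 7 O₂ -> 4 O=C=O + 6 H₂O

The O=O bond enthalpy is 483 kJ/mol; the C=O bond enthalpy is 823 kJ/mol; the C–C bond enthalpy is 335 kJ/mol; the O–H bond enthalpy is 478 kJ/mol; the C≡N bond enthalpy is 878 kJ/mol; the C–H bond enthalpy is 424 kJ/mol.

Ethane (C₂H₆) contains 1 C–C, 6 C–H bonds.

ΔH ≈ −3181 kJ

Bonds broken (reactants):
  C–C: 2 × 335 = 670
  C–H: 12 × 424 = 5088
  O=O: 7 × 483 = 3381
  Σ(broken) = 9139 kJ
Bonds formed (products):
  C=O: 8 × 823 = 6584
  O–H: 12 × 478 = 5736
  Σ(formed) = 12320 kJ
ΔH = Σ(broken) − Σ(formed) = 9139 − 12320 = −3181 kJ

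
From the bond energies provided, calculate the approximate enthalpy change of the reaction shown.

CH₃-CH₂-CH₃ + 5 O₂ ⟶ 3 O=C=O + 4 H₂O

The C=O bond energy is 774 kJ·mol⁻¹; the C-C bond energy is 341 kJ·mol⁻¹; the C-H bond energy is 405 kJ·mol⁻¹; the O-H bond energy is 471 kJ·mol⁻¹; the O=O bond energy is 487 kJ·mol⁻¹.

Bonds broken (reactants):
  C-C: 2 × 341 = 682
  C-H: 8 × 405 = 3240
  O=O: 5 × 487 = 2435
  Σ(broken) = 6357 kJ
Bonds formed (products):
  C=O: 6 × 774 = 4644
  O-H: 8 × 471 = 3768
  Σ(formed) = 8412 kJ
ΔH = Σ(broken) − Σ(formed) = 6357 − 8412 = −2055 kJ

ΔH ≈ −2055 kJ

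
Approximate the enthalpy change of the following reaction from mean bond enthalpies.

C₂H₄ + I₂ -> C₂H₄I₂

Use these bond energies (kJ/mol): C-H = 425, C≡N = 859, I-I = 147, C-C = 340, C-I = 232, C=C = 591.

ΔH ≈ −66 kJ

Bonds broken (reactants):
  C-H: 4 × 425 = 1700
  C=C: 1 × 591 = 591
  I-I: 1 × 147 = 147
  Σ(broken) = 2438 kJ
Bonds formed (products):
  C-C: 1 × 340 = 340
  C-H: 4 × 425 = 1700
  C-I: 2 × 232 = 464
  Σ(formed) = 2504 kJ
ΔH = Σ(broken) − Σ(formed) = 2438 − 2504 = −66 kJ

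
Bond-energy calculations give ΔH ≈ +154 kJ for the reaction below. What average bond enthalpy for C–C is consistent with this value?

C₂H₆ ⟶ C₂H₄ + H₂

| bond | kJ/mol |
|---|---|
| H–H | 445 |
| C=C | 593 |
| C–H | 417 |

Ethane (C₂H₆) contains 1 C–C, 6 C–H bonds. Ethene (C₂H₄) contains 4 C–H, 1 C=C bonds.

D(C–C) ≈ 358 kJ/mol

Let D be the C–C bond energy.
Σ(broken) = 1×D + 6×417 = 2502 + D
Σ(formed) = 4×417 + 1×593 + 1×445 = 2706
ΔH = Σ(broken) − Σ(formed) = (2502 + D) − (2706) = −204 + D
Setting this equal to +154 kJ gives D = 358 kJ/mol.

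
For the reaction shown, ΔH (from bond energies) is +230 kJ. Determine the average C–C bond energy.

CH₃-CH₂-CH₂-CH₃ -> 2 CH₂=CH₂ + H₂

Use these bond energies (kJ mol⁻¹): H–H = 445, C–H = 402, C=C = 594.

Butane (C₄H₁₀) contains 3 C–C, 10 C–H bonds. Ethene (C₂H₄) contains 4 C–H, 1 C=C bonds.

D(C–C) ≈ 353 kJ/mol

Let D be the C–C bond energy.
Σ(broken) = 3×D + 10×402 = 4020 + 3D
Σ(formed) = 8×402 + 2×594 + 1×445 = 4849
ΔH = Σ(broken) − Σ(formed) = (4020 + 3D) − (4849) = −829 + 3D
Setting this equal to +230 kJ gives 3D = 1059, so D = 353 kJ/mol.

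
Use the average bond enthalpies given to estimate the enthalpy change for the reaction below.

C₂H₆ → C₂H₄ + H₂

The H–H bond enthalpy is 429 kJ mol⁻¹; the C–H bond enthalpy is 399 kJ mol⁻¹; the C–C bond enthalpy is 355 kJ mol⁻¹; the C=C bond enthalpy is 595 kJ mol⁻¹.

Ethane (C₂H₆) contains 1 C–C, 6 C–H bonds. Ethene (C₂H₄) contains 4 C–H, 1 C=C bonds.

ΔH ≈ +129 kJ

Bonds broken (reactants):
  C–C: 1 × 355 = 355
  C–H: 6 × 399 = 2394
  Σ(broken) = 2749 kJ
Bonds formed (products):
  C–H: 4 × 399 = 1596
  C=C: 1 × 595 = 595
  H–H: 1 × 429 = 429
  Σ(formed) = 2620 kJ
ΔH = Σ(broken) − Σ(formed) = 2749 − 2620 = +129 kJ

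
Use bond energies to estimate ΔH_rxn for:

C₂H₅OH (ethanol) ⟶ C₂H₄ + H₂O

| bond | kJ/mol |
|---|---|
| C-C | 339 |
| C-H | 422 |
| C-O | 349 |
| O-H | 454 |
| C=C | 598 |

ΔH ≈ +58 kJ

Bonds broken (reactants):
  C-C: 1 × 339 = 339
  C-H: 5 × 422 = 2110
  C-O: 1 × 349 = 349
  O-H: 1 × 454 = 454
  Σ(broken) = 3252 kJ
Bonds formed (products):
  C-H: 4 × 422 = 1688
  C=C: 1 × 598 = 598
  O-H: 2 × 454 = 908
  Σ(formed) = 3194 kJ
ΔH = Σ(broken) − Σ(formed) = 3252 − 3194 = +58 kJ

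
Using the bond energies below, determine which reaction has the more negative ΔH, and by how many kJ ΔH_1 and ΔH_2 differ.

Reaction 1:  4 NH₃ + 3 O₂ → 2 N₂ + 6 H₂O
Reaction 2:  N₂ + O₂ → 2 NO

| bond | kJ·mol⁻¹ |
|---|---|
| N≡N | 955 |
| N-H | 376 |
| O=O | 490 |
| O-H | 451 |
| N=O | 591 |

Reaction 1:
  Bonds broken (reactants):
    N-H: 12 × 376 = 4512
    O=O: 3 × 490 = 1470
    Σ(broken) = 5982 kJ
  Bonds formed (products):
    N≡N: 2 × 955 = 1910
    O-H: 12 × 451 = 5412
    Σ(formed) = 7322 kJ
  ΔH_1 = 5982 − 7322 = −1340 kJ
Reaction 2:
  Bonds broken (reactants):
    N≡N: 1 × 955 = 955
    O=O: 1 × 490 = 490
    Σ(broken) = 1445 kJ
  Bonds formed (products):
    N=O: 2 × 591 = 1182
    Σ(formed) = 1182 kJ
  ΔH_2 = 1445 − 1182 = +263 kJ
ΔH_1 − ΔH_2 = −1603 kJ, so reaction 1 has the more negative ΔH; |ΔH_1 − ΔH_2| = 1603 kJ.

Reaction 1, by 1603 kJ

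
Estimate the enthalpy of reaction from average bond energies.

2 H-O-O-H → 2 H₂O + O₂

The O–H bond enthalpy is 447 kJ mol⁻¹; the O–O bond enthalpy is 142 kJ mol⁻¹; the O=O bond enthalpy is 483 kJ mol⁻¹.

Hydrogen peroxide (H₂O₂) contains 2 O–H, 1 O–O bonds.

Bonds broken (reactants):
  O–H: 4 × 447 = 1788
  O–O: 2 × 142 = 284
  Σ(broken) = 2072 kJ
Bonds formed (products):
  O–H: 4 × 447 = 1788
  O=O: 1 × 483 = 483
  Σ(formed) = 2271 kJ
ΔH = Σ(broken) − Σ(formed) = 2072 − 2271 = −199 kJ

ΔH ≈ −199 kJ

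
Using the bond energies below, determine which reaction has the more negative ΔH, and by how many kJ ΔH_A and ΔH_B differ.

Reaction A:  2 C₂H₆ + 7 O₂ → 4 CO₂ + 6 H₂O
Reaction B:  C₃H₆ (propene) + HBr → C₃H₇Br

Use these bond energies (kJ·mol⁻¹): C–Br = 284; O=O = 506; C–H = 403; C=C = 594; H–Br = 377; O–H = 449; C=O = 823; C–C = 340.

Reaction A, by 2858 kJ

Reaction A:
  Bonds broken (reactants):
    C–C: 2 × 340 = 680
    C–H: 12 × 403 = 4836
    O=O: 7 × 506 = 3542
    Σ(broken) = 9058 kJ
  Bonds formed (products):
    C=O: 8 × 823 = 6584
    O–H: 12 × 449 = 5388
    Σ(formed) = 11972 kJ
  ΔH_A = 9058 − 11972 = −2914 kJ
Reaction B:
  Bonds broken (reactants):
    C–C: 1 × 340 = 340
    C–H: 6 × 403 = 2418
    C=C: 1 × 594 = 594
    H–Br: 1 × 377 = 377
    Σ(broken) = 3729 kJ
  Bonds formed (products):
    C–Br: 1 × 284 = 284
    C–C: 2 × 340 = 680
    C–H: 7 × 403 = 2821
    Σ(formed) = 3785 kJ
  ΔH_B = 3729 − 3785 = −56 kJ
ΔH_A − ΔH_B = −2858 kJ, so reaction A has the more negative ΔH; |ΔH_A − ΔH_B| = 2858 kJ.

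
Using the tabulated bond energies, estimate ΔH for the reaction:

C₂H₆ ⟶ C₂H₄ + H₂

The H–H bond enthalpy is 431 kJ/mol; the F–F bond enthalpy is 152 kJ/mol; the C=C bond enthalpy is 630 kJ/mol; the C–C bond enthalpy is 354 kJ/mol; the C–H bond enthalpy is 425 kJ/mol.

ΔH ≈ +143 kJ

Bonds broken (reactants):
  C–C: 1 × 354 = 354
  C–H: 6 × 425 = 2550
  Σ(broken) = 2904 kJ
Bonds formed (products):
  C–H: 4 × 425 = 1700
  C=C: 1 × 630 = 630
  H–H: 1 × 431 = 431
  Σ(formed) = 2761 kJ
ΔH = Σ(broken) − Σ(formed) = 2904 − 2761 = +143 kJ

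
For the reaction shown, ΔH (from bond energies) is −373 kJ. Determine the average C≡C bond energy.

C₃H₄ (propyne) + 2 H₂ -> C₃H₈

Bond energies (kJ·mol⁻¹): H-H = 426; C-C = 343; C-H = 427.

D(C≡C) ≈ 826 kJ/mol

Let D be the C≡C bond energy.
Σ(broken) = 1×D + 1×343 + 4×427 + 2×426 = 2903 + D
Σ(formed) = 2×343 + 8×427 = 4102
ΔH = Σ(broken) − Σ(formed) = (2903 + D) − (4102) = −1199 + D
Setting this equal to −373 kJ gives D = 826 kJ/mol.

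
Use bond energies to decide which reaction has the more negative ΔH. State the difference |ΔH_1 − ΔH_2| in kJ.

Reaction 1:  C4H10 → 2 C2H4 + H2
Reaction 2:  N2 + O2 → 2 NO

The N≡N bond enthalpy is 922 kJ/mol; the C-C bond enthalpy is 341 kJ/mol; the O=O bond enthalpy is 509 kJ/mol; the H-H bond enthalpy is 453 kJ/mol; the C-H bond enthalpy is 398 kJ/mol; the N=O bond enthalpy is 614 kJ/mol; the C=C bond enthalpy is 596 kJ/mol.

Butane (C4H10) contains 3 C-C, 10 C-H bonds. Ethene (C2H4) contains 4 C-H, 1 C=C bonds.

Reaction 1, by 29 kJ

Reaction 1:
  Bonds broken (reactants):
    C-C: 3 × 341 = 1023
    C-H: 10 × 398 = 3980
    Σ(broken) = 5003 kJ
  Bonds formed (products):
    C-H: 8 × 398 = 3184
    C=C: 2 × 596 = 1192
    H-H: 1 × 453 = 453
    Σ(formed) = 4829 kJ
  ΔH_1 = 5003 − 4829 = +174 kJ
Reaction 2:
  Bonds broken (reactants):
    N≡N: 1 × 922 = 922
    O=O: 1 × 509 = 509
    Σ(broken) = 1431 kJ
  Bonds formed (products):
    N=O: 2 × 614 = 1228
    Σ(formed) = 1228 kJ
  ΔH_2 = 1431 − 1228 = +203 kJ
ΔH_1 − ΔH_2 = −29 kJ, so reaction 1 has the more negative ΔH; |ΔH_1 − ΔH_2| = 29 kJ.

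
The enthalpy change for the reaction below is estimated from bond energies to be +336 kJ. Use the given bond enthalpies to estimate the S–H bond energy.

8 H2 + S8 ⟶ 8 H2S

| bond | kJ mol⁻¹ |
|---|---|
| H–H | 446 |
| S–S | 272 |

D(S–H) ≈ 338 kJ/mol

Let D be the S–H bond energy.
Σ(broken) = 8×446 + 8×272 = 5744
Σ(formed) = 16×D = 16D
ΔH = Σ(broken) − Σ(formed) = (5744) − (16D) = +5744 − 16D
Setting this equal to +336 kJ gives 16D = 5408, so D = 338 kJ/mol.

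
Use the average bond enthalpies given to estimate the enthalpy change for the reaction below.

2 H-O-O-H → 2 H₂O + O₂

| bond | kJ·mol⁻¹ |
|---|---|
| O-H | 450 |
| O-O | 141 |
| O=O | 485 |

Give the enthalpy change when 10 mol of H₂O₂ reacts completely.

ΔH = −1015 kJ

Bonds broken (reactants):
  O-H: 4 × 450 = 1800
  O-O: 2 × 141 = 282
  Σ(broken) = 2082 kJ
Bonds formed (products):
  O-H: 4 × 450 = 1800
  O=O: 1 × 485 = 485
  Σ(formed) = 2285 kJ
ΔH = Σ(broken) − Σ(formed) = 2082 − 2285 = −203 kJ
For 5× the reaction as written: 5 × (−203) = −1015 kJ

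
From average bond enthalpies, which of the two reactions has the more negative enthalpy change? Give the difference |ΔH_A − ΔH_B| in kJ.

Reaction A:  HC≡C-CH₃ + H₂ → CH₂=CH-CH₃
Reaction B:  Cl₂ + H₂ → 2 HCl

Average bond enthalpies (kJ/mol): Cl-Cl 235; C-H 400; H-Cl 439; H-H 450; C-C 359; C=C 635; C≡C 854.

Reaction B, by 62 kJ

Reaction A:
  Bonds broken (reactants):
    C≡C: 1 × 854 = 854
    C-C: 1 × 359 = 359
    C-H: 4 × 400 = 1600
    H-H: 1 × 450 = 450
    Σ(broken) = 3263 kJ
  Bonds formed (products):
    C-C: 1 × 359 = 359
    C-H: 6 × 400 = 2400
    C=C: 1 × 635 = 635
    Σ(formed) = 3394 kJ
  ΔH_A = 3263 − 3394 = −131 kJ
Reaction B:
  Bonds broken (reactants):
    Cl-Cl: 1 × 235 = 235
    H-H: 1 × 450 = 450
    Σ(broken) = 685 kJ
  Bonds formed (products):
    H-Cl: 2 × 439 = 878
    Σ(formed) = 878 kJ
  ΔH_B = 685 − 878 = −193 kJ
ΔH_A − ΔH_B = +62 kJ, so reaction B has the more negative ΔH; |ΔH_A − ΔH_B| = 62 kJ.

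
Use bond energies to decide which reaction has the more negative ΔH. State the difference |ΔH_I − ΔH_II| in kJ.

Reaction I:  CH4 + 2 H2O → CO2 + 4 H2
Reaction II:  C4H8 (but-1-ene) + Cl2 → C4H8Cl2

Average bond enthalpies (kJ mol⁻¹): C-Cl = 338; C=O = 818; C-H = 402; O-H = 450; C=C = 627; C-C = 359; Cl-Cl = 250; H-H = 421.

Reaction II, by 246 kJ

Reaction I:
  Bonds broken (reactants):
    C-H: 4 × 402 = 1608
    O-H: 4 × 450 = 1800
    Σ(broken) = 3408 kJ
  Bonds formed (products):
    C=O: 2 × 818 = 1636
    H-H: 4 × 421 = 1684
    Σ(formed) = 3320 kJ
  ΔH_I = 3408 − 3320 = +88 kJ
Reaction II:
  Bonds broken (reactants):
    C-C: 2 × 359 = 718
    C-H: 8 × 402 = 3216
    C=C: 1 × 627 = 627
    Cl-Cl: 1 × 250 = 250
    Σ(broken) = 4811 kJ
  Bonds formed (products):
    C-C: 3 × 359 = 1077
    C-Cl: 2 × 338 = 676
    C-H: 8 × 402 = 3216
    Σ(formed) = 4969 kJ
  ΔH_II = 4811 − 4969 = −158 kJ
ΔH_I − ΔH_II = +246 kJ, so reaction II has the more negative ΔH; |ΔH_I − ΔH_II| = 246 kJ.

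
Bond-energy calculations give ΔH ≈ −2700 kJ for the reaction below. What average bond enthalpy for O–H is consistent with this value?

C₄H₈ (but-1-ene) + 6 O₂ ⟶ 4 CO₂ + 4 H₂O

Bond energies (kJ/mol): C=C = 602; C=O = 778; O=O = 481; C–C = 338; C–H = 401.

Let D be the O–H bond energy.
Σ(broken) = 2×338 + 8×401 + 1×602 + 6×481 = 7372
Σ(formed) = 8×778 + 8×D = 6224 + 8D
ΔH = Σ(broken) − Σ(formed) = (7372) − (6224 + 8D) = +1148 − 8D
Setting this equal to −2700 kJ gives 8D = 3848, so D = 481 kJ/mol.

D(O–H) ≈ 481 kJ/mol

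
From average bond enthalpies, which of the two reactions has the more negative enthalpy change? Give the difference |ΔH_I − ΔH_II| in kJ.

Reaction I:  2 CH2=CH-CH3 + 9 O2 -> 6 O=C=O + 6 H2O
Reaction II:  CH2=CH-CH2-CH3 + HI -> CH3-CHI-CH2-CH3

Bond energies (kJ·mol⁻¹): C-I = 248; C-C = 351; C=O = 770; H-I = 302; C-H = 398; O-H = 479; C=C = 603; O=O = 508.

Reaction I:
  Bonds broken (reactants):
    C-C: 2 × 351 = 702
    C-H: 12 × 398 = 4776
    C=C: 2 × 603 = 1206
    O=O: 9 × 508 = 4572
    Σ(broken) = 11256 kJ
  Bonds formed (products):
    C=O: 12 × 770 = 9240
    O-H: 12 × 479 = 5748
    Σ(formed) = 14988 kJ
  ΔH_I = 11256 − 14988 = −3732 kJ
Reaction II:
  Bonds broken (reactants):
    C-C: 2 × 351 = 702
    C-H: 8 × 398 = 3184
    C=C: 1 × 603 = 603
    H-I: 1 × 302 = 302
    Σ(broken) = 4791 kJ
  Bonds formed (products):
    C-C: 3 × 351 = 1053
    C-H: 9 × 398 = 3582
    C-I: 1 × 248 = 248
    Σ(formed) = 4883 kJ
  ΔH_II = 4791 − 4883 = −92 kJ
ΔH_I − ΔH_II = −3640 kJ, so reaction I has the more negative ΔH; |ΔH_I − ΔH_II| = 3640 kJ.

Reaction I, by 3640 kJ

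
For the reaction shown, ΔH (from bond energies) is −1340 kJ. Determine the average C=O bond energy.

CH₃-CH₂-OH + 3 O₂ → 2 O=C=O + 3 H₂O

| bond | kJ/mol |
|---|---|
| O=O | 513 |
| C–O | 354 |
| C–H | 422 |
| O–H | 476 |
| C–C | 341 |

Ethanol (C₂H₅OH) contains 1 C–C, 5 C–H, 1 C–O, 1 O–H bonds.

D(C=O) ≈ 826 kJ/mol

Let D be the C=O bond energy.
Σ(broken) = 1×341 + 5×422 + 1×354 + 1×476 + 3×513 = 4820
Σ(formed) = 4×D + 6×476 = 2856 + 4D
ΔH = Σ(broken) − Σ(formed) = (4820) − (2856 + 4D) = +1964 − 4D
Setting this equal to −1340 kJ gives 4D = 3304, so D = 826 kJ/mol.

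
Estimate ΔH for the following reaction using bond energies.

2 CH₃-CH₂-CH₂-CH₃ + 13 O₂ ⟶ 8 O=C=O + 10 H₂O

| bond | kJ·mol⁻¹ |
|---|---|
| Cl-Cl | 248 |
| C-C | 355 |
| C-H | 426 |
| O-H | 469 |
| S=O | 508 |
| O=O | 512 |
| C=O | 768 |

Bonds broken (reactants):
  C-C: 6 × 355 = 2130
  C-H: 20 × 426 = 8520
  O=O: 13 × 512 = 6656
  Σ(broken) = 17306 kJ
Bonds formed (products):
  C=O: 16 × 768 = 12288
  O-H: 20 × 469 = 9380
  Σ(formed) = 21668 kJ
ΔH = Σ(broken) − Σ(formed) = 17306 − 21668 = −4362 kJ

ΔH ≈ −4362 kJ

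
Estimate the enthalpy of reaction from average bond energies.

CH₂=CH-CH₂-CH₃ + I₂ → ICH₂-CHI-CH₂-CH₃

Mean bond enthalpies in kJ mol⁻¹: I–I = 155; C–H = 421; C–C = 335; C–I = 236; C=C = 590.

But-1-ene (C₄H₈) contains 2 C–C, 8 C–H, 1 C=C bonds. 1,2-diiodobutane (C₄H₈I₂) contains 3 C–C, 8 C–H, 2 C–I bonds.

ΔH ≈ −62 kJ

Bonds broken (reactants):
  C–C: 2 × 335 = 670
  C–H: 8 × 421 = 3368
  C=C: 1 × 590 = 590
  I–I: 1 × 155 = 155
  Σ(broken) = 4783 kJ
Bonds formed (products):
  C–C: 3 × 335 = 1005
  C–H: 8 × 421 = 3368
  C–I: 2 × 236 = 472
  Σ(formed) = 4845 kJ
ΔH = Σ(broken) − Σ(formed) = 4783 − 4845 = −62 kJ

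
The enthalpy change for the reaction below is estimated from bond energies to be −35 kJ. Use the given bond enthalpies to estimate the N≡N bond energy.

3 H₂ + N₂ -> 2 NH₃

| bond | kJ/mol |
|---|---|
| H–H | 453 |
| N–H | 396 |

Let D be the N≡N bond energy.
Σ(broken) = 3×453 + 1×D = 1359 + D
Σ(formed) = 6×396 = 2376
ΔH = Σ(broken) − Σ(formed) = (1359 + D) − (2376) = −1017 + D
Setting this equal to −35 kJ gives D = 982 kJ/mol.

D(N≡N) ≈ 982 kJ/mol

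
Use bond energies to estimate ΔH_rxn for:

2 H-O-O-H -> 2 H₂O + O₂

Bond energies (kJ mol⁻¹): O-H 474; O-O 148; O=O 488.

Bonds broken (reactants):
  O-H: 4 × 474 = 1896
  O-O: 2 × 148 = 296
  Σ(broken) = 2192 kJ
Bonds formed (products):
  O-H: 4 × 474 = 1896
  O=O: 1 × 488 = 488
  Σ(formed) = 2384 kJ
ΔH = Σ(broken) − Σ(formed) = 2192 − 2384 = −192 kJ

ΔH ≈ −192 kJ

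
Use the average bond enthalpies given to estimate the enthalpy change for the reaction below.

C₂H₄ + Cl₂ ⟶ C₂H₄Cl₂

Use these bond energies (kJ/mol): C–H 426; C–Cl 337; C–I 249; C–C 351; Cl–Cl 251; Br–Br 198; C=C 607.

Bonds broken (reactants):
  C–H: 4 × 426 = 1704
  C=C: 1 × 607 = 607
  Cl–Cl: 1 × 251 = 251
  Σ(broken) = 2562 kJ
Bonds formed (products):
  C–C: 1 × 351 = 351
  C–Cl: 2 × 337 = 674
  C–H: 4 × 426 = 1704
  Σ(formed) = 2729 kJ
ΔH = Σ(broken) − Σ(formed) = 2562 − 2729 = −167 kJ

ΔH ≈ −167 kJ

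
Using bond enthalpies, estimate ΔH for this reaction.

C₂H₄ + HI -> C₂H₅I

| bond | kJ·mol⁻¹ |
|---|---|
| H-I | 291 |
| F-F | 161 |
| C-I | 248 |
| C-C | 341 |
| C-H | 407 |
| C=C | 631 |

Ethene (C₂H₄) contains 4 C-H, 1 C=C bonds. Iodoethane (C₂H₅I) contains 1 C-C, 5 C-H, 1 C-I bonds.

ΔH ≈ −74 kJ

Bonds broken (reactants):
  C-H: 4 × 407 = 1628
  C=C: 1 × 631 = 631
  H-I: 1 × 291 = 291
  Σ(broken) = 2550 kJ
Bonds formed (products):
  C-C: 1 × 341 = 341
  C-H: 5 × 407 = 2035
  C-I: 1 × 248 = 248
  Σ(formed) = 2624 kJ
ΔH = Σ(broken) − Σ(formed) = 2550 − 2624 = −74 kJ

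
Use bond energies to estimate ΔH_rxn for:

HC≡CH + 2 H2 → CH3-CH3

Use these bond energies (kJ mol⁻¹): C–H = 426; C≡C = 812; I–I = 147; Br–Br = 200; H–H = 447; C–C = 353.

Bonds broken (reactants):
  C≡C: 1 × 812 = 812
  C–H: 2 × 426 = 852
  H–H: 2 × 447 = 894
  Σ(broken) = 2558 kJ
Bonds formed (products):
  C–C: 1 × 353 = 353
  C–H: 6 × 426 = 2556
  Σ(formed) = 2909 kJ
ΔH = Σ(broken) − Σ(formed) = 2558 − 2909 = −351 kJ

ΔH ≈ −351 kJ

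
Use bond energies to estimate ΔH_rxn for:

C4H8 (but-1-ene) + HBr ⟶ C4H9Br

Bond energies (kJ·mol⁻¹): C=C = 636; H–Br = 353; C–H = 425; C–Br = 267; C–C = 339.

ΔH ≈ −42 kJ

Bonds broken (reactants):
  C–C: 2 × 339 = 678
  C–H: 8 × 425 = 3400
  C=C: 1 × 636 = 636
  H–Br: 1 × 353 = 353
  Σ(broken) = 5067 kJ
Bonds formed (products):
  C–Br: 1 × 267 = 267
  C–C: 3 × 339 = 1017
  C–H: 9 × 425 = 3825
  Σ(formed) = 5109 kJ
ΔH = Σ(broken) − Σ(formed) = 5067 − 5109 = −42 kJ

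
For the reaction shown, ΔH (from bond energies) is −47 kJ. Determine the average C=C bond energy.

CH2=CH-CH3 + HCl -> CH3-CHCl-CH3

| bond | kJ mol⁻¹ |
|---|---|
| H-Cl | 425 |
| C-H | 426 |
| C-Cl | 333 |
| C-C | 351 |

D(C=C) ≈ 638 kJ/mol

Let D be the C=C bond energy.
Σ(broken) = 1×351 + 6×426 + 1×D + 1×425 = 3332 + D
Σ(formed) = 2×351 + 1×333 + 7×426 = 4017
ΔH = Σ(broken) − Σ(formed) = (3332 + D) − (4017) = −685 + D
Setting this equal to −47 kJ gives D = 638 kJ/mol.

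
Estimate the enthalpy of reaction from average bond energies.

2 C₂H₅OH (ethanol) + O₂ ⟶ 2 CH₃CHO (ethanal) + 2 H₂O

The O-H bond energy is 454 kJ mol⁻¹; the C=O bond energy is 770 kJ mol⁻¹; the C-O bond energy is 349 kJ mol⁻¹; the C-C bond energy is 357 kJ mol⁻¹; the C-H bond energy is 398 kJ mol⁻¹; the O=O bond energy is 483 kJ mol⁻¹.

ΔH ≈ −471 kJ

Bonds broken (reactants):
  C-C: 2 × 357 = 714
  C-H: 10 × 398 = 3980
  C-O: 2 × 349 = 698
  O-H: 2 × 454 = 908
  O=O: 1 × 483 = 483
  Σ(broken) = 6783 kJ
Bonds formed (products):
  C-C: 2 × 357 = 714
  C-H: 8 × 398 = 3184
  C=O: 2 × 770 = 1540
  O-H: 4 × 454 = 1816
  Σ(formed) = 7254 kJ
ΔH = Σ(broken) − Σ(formed) = 6783 − 7254 = −471 kJ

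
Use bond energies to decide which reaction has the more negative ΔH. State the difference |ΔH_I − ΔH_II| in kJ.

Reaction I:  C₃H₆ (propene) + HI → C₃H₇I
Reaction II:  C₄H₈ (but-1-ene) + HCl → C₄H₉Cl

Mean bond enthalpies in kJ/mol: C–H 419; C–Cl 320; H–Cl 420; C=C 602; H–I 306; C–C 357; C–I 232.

Reaction I, by 26 kJ

Reaction I:
  Bonds broken (reactants):
    C–C: 1 × 357 = 357
    C–H: 6 × 419 = 2514
    C=C: 1 × 602 = 602
    H–I: 1 × 306 = 306
    Σ(broken) = 3779 kJ
  Bonds formed (products):
    C–C: 2 × 357 = 714
    C–H: 7 × 419 = 2933
    C–I: 1 × 232 = 232
    Σ(formed) = 3879 kJ
  ΔH_I = 3779 − 3879 = −100 kJ
Reaction II:
  Bonds broken (reactants):
    C–C: 2 × 357 = 714
    C–H: 8 × 419 = 3352
    C=C: 1 × 602 = 602
    H–Cl: 1 × 420 = 420
    Σ(broken) = 5088 kJ
  Bonds formed (products):
    C–C: 3 × 357 = 1071
    C–Cl: 1 × 320 = 320
    C–H: 9 × 419 = 3771
    Σ(formed) = 5162 kJ
  ΔH_II = 5088 − 5162 = −74 kJ
ΔH_I − ΔH_II = −26 kJ, so reaction I has the more negative ΔH; |ΔH_I − ΔH_II| = 26 kJ.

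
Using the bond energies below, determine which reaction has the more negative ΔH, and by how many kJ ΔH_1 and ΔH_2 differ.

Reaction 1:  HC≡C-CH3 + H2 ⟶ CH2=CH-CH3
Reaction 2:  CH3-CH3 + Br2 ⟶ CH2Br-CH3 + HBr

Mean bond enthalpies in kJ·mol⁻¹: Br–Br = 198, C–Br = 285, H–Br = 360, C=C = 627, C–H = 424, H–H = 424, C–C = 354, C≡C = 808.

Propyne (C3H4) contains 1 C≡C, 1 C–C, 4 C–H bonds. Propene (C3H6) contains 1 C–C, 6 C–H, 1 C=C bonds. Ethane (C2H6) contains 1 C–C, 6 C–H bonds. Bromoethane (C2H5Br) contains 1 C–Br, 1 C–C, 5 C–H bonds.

Reaction 1, by 220 kJ

Reaction 1:
  Bonds broken (reactants):
    C≡C: 1 × 808 = 808
    C–C: 1 × 354 = 354
    C–H: 4 × 424 = 1696
    H–H: 1 × 424 = 424
    Σ(broken) = 3282 kJ
  Bonds formed (products):
    C–C: 1 × 354 = 354
    C–H: 6 × 424 = 2544
    C=C: 1 × 627 = 627
    Σ(formed) = 3525 kJ
  ΔH_1 = 3282 − 3525 = −243 kJ
Reaction 2:
  Bonds broken (reactants):
    Br–Br: 1 × 198 = 198
    C–C: 1 × 354 = 354
    C–H: 6 × 424 = 2544
    Σ(broken) = 3096 kJ
  Bonds formed (products):
    C–Br: 1 × 285 = 285
    C–C: 1 × 354 = 354
    C–H: 5 × 424 = 2120
    H–Br: 1 × 360 = 360
    Σ(formed) = 3119 kJ
  ΔH_2 = 3096 − 3119 = −23 kJ
ΔH_1 − ΔH_2 = −220 kJ, so reaction 1 has the more negative ΔH; |ΔH_1 − ΔH_2| = 220 kJ.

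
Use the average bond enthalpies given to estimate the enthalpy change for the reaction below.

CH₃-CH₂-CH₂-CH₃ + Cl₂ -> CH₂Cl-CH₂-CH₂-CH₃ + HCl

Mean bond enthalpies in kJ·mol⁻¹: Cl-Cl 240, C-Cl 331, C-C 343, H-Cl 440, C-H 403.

Bonds broken (reactants):
  C-C: 3 × 343 = 1029
  C-H: 10 × 403 = 4030
  Cl-Cl: 1 × 240 = 240
  Σ(broken) = 5299 kJ
Bonds formed (products):
  C-C: 3 × 343 = 1029
  C-Cl: 1 × 331 = 331
  C-H: 9 × 403 = 3627
  H-Cl: 1 × 440 = 440
  Σ(formed) = 5427 kJ
ΔH = Σ(broken) − Σ(formed) = 5299 − 5427 = −128 kJ

ΔH ≈ −128 kJ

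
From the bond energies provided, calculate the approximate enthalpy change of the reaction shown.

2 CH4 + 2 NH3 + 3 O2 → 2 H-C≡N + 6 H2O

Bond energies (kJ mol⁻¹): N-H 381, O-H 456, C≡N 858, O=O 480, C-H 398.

Bonds broken (reactants):
  C-H: 8 × 398 = 3184
  N-H: 6 × 381 = 2286
  O=O: 3 × 480 = 1440
  Σ(broken) = 6910 kJ
Bonds formed (products):
  C≡N: 2 × 858 = 1716
  C-H: 2 × 398 = 796
  O-H: 12 × 456 = 5472
  Σ(formed) = 7984 kJ
ΔH = Σ(broken) − Σ(formed) = 6910 − 7984 = −1074 kJ

ΔH ≈ −1074 kJ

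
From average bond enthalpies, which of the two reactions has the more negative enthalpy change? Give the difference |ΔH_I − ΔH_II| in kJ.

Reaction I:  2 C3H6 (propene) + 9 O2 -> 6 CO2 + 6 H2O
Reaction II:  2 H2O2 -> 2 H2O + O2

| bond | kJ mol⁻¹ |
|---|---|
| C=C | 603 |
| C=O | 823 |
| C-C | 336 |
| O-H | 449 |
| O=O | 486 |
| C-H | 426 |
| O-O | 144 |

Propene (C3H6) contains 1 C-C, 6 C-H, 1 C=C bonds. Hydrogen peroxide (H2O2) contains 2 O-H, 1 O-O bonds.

Reaction I:
  Bonds broken (reactants):
    C-C: 2 × 336 = 672
    C-H: 12 × 426 = 5112
    C=C: 2 × 603 = 1206
    O=O: 9 × 486 = 4374
    Σ(broken) = 11364 kJ
  Bonds formed (products):
    C=O: 12 × 823 = 9876
    O-H: 12 × 449 = 5388
    Σ(formed) = 15264 kJ
  ΔH_I = 11364 − 15264 = −3900 kJ
Reaction II:
  Bonds broken (reactants):
    O-H: 4 × 449 = 1796
    O-O: 2 × 144 = 288
    Σ(broken) = 2084 kJ
  Bonds formed (products):
    O-H: 4 × 449 = 1796
    O=O: 1 × 486 = 486
    Σ(formed) = 2282 kJ
  ΔH_II = 2084 − 2282 = −198 kJ
ΔH_I − ΔH_II = −3702 kJ, so reaction I has the more negative ΔH; |ΔH_I − ΔH_II| = 3702 kJ.

Reaction I, by 3702 kJ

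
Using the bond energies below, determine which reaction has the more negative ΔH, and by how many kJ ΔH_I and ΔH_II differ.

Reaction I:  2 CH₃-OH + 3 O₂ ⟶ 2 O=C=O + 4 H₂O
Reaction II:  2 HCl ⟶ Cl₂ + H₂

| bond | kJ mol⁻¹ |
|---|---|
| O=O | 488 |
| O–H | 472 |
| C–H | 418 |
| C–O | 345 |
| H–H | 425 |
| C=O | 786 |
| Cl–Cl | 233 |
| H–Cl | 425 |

Reaction I:
  Bonds broken (reactants):
    C–H: 6 × 418 = 2508
    C–O: 2 × 345 = 690
    O–H: 2 × 472 = 944
    O=O: 3 × 488 = 1464
    Σ(broken) = 5606 kJ
  Bonds formed (products):
    C=O: 4 × 786 = 3144
    O–H: 8 × 472 = 3776
    Σ(formed) = 6920 kJ
  ΔH_I = 5606 − 6920 = −1314 kJ
Reaction II:
  Bonds broken (reactants):
    H–Cl: 2 × 425 = 850
    Σ(broken) = 850 kJ
  Bonds formed (products):
    Cl–Cl: 1 × 233 = 233
    H–H: 1 × 425 = 425
    Σ(formed) = 658 kJ
  ΔH_II = 850 − 658 = +192 kJ
ΔH_I − ΔH_II = −1506 kJ, so reaction I has the more negative ΔH; |ΔH_I − ΔH_II| = 1506 kJ.

Reaction I, by 1506 kJ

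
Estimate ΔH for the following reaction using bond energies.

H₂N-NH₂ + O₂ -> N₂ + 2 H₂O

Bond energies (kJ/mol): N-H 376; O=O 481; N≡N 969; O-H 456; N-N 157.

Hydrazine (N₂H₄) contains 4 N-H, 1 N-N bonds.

Bonds broken (reactants):
  N-H: 4 × 376 = 1504
  N-N: 1 × 157 = 157
  O=O: 1 × 481 = 481
  Σ(broken) = 2142 kJ
Bonds formed (products):
  N≡N: 1 × 969 = 969
  O-H: 4 × 456 = 1824
  Σ(formed) = 2793 kJ
ΔH = Σ(broken) − Σ(formed) = 2142 − 2793 = −651 kJ

ΔH ≈ −651 kJ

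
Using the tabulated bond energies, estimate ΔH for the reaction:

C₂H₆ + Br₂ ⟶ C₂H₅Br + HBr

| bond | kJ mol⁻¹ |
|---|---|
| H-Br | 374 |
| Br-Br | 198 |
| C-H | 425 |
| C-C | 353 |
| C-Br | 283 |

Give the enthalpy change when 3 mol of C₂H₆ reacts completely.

ΔH = −102 kJ

Bonds broken (reactants):
  Br-Br: 1 × 198 = 198
  C-C: 1 × 353 = 353
  C-H: 6 × 425 = 2550
  Σ(broken) = 3101 kJ
Bonds formed (products):
  C-Br: 1 × 283 = 283
  C-C: 1 × 353 = 353
  C-H: 5 × 425 = 2125
  H-Br: 1 × 374 = 374
  Σ(formed) = 3135 kJ
ΔH = Σ(broken) − Σ(formed) = 3101 − 3135 = −34 kJ
For 3× the reaction as written: 3 × (−34) = −102 kJ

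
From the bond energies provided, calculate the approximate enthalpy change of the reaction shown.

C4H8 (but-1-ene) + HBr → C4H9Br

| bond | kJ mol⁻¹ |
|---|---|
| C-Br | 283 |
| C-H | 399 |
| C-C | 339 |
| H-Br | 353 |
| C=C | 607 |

Bonds broken (reactants):
  C-C: 2 × 339 = 678
  C-H: 8 × 399 = 3192
  C=C: 1 × 607 = 607
  H-Br: 1 × 353 = 353
  Σ(broken) = 4830 kJ
Bonds formed (products):
  C-Br: 1 × 283 = 283
  C-C: 3 × 339 = 1017
  C-H: 9 × 399 = 3591
  Σ(formed) = 4891 kJ
ΔH = Σ(broken) − Σ(formed) = 4830 − 4891 = −61 kJ

ΔH ≈ −61 kJ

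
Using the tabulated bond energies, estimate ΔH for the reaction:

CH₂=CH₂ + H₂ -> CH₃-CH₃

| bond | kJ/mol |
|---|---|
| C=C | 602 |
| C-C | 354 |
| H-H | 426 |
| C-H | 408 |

ΔH ≈ −142 kJ

Bonds broken (reactants):
  C-H: 4 × 408 = 1632
  C=C: 1 × 602 = 602
  H-H: 1 × 426 = 426
  Σ(broken) = 2660 kJ
Bonds formed (products):
  C-C: 1 × 354 = 354
  C-H: 6 × 408 = 2448
  Σ(formed) = 2802 kJ
ΔH = Σ(broken) − Σ(formed) = 2660 − 2802 = −142 kJ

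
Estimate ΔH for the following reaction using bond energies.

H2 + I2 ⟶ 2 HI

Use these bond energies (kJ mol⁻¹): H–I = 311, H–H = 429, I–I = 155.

Bonds broken (reactants):
  H–H: 1 × 429 = 429
  I–I: 1 × 155 = 155
  Σ(broken) = 584 kJ
Bonds formed (products):
  H–I: 2 × 311 = 622
  Σ(formed) = 622 kJ
ΔH = Σ(broken) − Σ(formed) = 584 − 622 = −38 kJ

ΔH ≈ −38 kJ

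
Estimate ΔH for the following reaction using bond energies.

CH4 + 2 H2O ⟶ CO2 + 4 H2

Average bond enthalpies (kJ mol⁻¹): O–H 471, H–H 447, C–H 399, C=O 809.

Bonds broken (reactants):
  C–H: 4 × 399 = 1596
  O–H: 4 × 471 = 1884
  Σ(broken) = 3480 kJ
Bonds formed (products):
  C=O: 2 × 809 = 1618
  H–H: 4 × 447 = 1788
  Σ(formed) = 3406 kJ
ΔH = Σ(broken) − Σ(formed) = 3480 − 3406 = +74 kJ

ΔH ≈ +74 kJ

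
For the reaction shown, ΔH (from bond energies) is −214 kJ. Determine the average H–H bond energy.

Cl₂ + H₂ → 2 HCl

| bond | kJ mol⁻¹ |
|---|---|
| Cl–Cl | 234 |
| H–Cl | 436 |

Let D be the H–H bond energy.
Σ(broken) = 1×234 + 1×D = 234 + D
Σ(formed) = 2×436 = 872
ΔH = Σ(broken) − Σ(formed) = (234 + D) − (872) = −638 + D
Setting this equal to −214 kJ gives D = 424 kJ/mol.

D(H–H) ≈ 424 kJ/mol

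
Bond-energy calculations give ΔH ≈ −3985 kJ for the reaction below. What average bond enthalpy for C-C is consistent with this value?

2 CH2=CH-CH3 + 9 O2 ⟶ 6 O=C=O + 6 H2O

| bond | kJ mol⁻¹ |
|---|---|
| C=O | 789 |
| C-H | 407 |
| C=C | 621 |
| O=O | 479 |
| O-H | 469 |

D(C-C) ≈ 337 kJ/mol

Let D be the C-C bond energy.
Σ(broken) = 2×D + 12×407 + 2×621 + 9×479 = 10437 + 2D
Σ(formed) = 12×789 + 12×469 = 15096
ΔH = Σ(broken) − Σ(formed) = (10437 + 2D) − (15096) = −4659 + 2D
Setting this equal to −3985 kJ gives 2D = 674, so D = 337 kJ/mol.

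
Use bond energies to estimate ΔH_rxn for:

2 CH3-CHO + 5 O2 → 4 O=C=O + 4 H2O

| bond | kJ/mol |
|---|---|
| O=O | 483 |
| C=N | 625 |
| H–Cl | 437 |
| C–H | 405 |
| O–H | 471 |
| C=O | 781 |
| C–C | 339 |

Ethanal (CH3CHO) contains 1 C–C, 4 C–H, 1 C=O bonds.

Bonds broken (reactants):
  C–C: 2 × 339 = 678
  C–H: 8 × 405 = 3240
  C=O: 2 × 781 = 1562
  O=O: 5 × 483 = 2415
  Σ(broken) = 7895 kJ
Bonds formed (products):
  C=O: 8 × 781 = 6248
  O–H: 8 × 471 = 3768
  Σ(formed) = 10016 kJ
ΔH = Σ(broken) − Σ(formed) = 7895 − 10016 = −2121 kJ

ΔH ≈ −2121 kJ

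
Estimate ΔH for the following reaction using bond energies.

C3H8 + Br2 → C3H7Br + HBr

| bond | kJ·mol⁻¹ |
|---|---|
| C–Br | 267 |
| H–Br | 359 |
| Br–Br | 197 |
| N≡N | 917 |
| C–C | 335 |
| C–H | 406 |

ΔH ≈ −23 kJ

Bonds broken (reactants):
  Br–Br: 1 × 197 = 197
  C–C: 2 × 335 = 670
  C–H: 8 × 406 = 3248
  Σ(broken) = 4115 kJ
Bonds formed (products):
  C–Br: 1 × 267 = 267
  C–C: 2 × 335 = 670
  C–H: 7 × 406 = 2842
  H–Br: 1 × 359 = 359
  Σ(formed) = 4138 kJ
ΔH = Σ(broken) − Σ(formed) = 4115 − 4138 = −23 kJ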